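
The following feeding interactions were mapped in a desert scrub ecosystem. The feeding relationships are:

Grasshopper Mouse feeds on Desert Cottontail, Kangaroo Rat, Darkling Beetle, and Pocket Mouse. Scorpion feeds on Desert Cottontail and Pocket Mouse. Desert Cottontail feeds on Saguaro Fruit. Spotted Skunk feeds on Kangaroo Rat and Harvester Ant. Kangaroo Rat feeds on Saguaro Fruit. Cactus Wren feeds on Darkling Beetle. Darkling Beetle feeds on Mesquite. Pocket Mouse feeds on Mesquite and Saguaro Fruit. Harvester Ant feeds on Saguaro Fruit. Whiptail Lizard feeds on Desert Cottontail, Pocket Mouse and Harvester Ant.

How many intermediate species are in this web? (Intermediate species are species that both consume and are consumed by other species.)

5

Intermediate species (has both prey and predators): Harvester Ant, Pocket Mouse, Kangaroo Rat, Darkling Beetle, Desert Cottontail.
Count: 5.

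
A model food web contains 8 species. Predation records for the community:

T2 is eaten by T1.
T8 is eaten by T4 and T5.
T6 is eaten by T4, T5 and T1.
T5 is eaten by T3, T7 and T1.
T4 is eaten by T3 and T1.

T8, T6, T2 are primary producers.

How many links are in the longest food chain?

One longest chain: T8 → T5 → T7.
It has 3 species and 2 links.

2 links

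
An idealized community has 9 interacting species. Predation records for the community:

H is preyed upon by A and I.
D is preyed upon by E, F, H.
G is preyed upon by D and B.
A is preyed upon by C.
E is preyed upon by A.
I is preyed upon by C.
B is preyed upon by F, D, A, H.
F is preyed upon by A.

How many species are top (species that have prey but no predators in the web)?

1

Top species (has prey, but nothing eats it): C.
Count: 1.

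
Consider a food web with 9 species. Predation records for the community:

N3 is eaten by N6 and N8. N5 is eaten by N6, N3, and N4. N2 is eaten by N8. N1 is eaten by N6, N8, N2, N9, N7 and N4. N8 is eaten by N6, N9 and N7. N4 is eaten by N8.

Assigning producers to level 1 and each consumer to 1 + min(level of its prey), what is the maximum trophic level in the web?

2

Producers (level 1): N1, N5.
Following each consumer down to its lowest-level prey: N1 → N8 (levels 1 through 2).
All prey of N8 (N1 1, N2 2, N4 2, N3 2) are at level 1 or above, so N8 is at level 1 + 1 = 2.
Every consumer has at least one prey at level 1 or below, so none exceeds level 2.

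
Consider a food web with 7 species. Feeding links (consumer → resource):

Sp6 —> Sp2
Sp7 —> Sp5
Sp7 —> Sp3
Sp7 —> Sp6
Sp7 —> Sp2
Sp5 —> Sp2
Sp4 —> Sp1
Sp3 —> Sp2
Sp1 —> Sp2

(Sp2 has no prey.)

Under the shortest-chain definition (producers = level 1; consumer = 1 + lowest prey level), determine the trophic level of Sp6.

Trophic level 2

Sp2 is a producer → level 1.
Sp6 eats Sp2 → level 2.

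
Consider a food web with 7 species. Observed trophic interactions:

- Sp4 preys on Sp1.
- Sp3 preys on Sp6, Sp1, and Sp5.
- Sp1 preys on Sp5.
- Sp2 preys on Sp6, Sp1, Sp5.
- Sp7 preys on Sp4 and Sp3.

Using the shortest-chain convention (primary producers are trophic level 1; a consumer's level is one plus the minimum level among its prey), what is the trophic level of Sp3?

Trophic level 2

Sp6 is a producer → level 1.
Sp3 eats Sp6 → level 2.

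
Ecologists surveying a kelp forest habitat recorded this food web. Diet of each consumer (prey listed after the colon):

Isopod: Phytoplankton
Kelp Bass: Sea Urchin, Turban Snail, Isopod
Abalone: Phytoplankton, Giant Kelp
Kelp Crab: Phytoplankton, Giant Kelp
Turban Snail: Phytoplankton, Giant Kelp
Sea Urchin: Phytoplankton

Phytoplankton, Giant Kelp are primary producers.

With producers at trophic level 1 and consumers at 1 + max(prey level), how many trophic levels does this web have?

3

Producers (level 1): Phytoplankton, Giant Kelp.
Phytoplankton → Sea Urchin → Kelp Bass gives Kelp Bass level 3.
No species has a prey at level 3, so no species reaches level 4.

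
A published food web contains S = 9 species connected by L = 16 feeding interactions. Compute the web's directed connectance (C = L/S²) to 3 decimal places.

The web has S = 9 species and L = 16 feeding links.
C = L / S² = 16 / 81 = 0.1975 ≈ 0.198.

C = 0.198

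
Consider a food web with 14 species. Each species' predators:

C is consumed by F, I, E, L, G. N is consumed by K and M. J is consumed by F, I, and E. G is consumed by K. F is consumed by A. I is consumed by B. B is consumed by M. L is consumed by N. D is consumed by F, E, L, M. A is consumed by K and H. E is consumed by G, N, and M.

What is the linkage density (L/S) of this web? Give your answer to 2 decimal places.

L/S = 1.71

There are L = 24 links among S = 14 species.
L/S = 24/14 = 1.7143 ≈ 1.71.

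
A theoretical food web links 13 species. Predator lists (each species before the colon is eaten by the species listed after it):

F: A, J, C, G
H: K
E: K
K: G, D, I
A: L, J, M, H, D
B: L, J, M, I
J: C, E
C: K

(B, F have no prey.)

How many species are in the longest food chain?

6 species

One longest chain: F → A → J → E → K → G.
It has 6 species and 5 links.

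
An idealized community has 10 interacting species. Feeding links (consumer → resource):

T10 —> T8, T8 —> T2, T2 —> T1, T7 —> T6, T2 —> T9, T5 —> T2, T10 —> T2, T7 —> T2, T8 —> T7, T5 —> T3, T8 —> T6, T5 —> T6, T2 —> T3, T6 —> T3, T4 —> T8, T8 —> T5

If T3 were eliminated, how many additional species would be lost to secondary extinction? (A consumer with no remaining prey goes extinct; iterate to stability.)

1

Remove T3.
Round 1: T6 (all prey gone) → extinct.
No further losses. Total secondary extinctions: 1.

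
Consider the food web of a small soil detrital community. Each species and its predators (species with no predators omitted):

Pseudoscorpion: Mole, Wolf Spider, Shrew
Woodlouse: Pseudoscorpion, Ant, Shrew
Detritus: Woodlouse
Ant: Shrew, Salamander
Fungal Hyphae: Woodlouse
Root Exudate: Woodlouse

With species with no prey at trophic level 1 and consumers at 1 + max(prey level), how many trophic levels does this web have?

4

Basal resources (level 1): Root Exudate, Fungal Hyphae, Detritus.
Root Exudate → Woodlouse → Pseudoscorpion → Mole gives Mole level 4.
No species has a prey at level 4, so no species reaches level 5.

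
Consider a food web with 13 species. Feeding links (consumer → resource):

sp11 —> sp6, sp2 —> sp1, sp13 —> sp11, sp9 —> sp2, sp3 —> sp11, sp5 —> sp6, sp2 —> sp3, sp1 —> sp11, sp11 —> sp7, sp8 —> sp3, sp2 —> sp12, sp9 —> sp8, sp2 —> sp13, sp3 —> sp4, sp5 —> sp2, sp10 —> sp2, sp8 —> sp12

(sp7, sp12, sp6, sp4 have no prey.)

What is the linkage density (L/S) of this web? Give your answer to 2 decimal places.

There are L = 17 links among S = 13 species.
L/S = 17/13 = 1.3077 ≈ 1.31.

L/S = 1.31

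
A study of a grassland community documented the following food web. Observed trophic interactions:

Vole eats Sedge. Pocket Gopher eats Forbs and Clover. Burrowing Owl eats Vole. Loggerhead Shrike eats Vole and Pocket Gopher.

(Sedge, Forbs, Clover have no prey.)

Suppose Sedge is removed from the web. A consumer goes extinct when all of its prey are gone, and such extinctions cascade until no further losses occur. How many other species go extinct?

2

Remove Sedge.
Round 1: Vole (all prey gone) → extinct.
Round 2: Burrowing Owl (all prey gone) → extinct.
No further losses. Total secondary extinctions: 2.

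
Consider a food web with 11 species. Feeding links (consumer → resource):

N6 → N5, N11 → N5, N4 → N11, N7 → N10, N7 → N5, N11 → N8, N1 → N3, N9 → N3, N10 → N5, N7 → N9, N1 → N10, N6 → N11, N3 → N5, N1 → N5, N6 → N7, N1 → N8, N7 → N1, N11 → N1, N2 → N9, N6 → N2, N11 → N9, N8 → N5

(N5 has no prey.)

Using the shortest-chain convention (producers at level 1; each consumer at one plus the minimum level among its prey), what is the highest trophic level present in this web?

4

Producers (level 1): N5.
Following each consumer down to its lowest-level prey: N5 → N3 → N9 → N2 (levels 1 through 4).
All prey of N2 (N9 3) are at level 3 or above, so N2 is at level 1 + 3 = 4.
Every consumer has at least one prey at level 3 or below, so none exceeds level 4.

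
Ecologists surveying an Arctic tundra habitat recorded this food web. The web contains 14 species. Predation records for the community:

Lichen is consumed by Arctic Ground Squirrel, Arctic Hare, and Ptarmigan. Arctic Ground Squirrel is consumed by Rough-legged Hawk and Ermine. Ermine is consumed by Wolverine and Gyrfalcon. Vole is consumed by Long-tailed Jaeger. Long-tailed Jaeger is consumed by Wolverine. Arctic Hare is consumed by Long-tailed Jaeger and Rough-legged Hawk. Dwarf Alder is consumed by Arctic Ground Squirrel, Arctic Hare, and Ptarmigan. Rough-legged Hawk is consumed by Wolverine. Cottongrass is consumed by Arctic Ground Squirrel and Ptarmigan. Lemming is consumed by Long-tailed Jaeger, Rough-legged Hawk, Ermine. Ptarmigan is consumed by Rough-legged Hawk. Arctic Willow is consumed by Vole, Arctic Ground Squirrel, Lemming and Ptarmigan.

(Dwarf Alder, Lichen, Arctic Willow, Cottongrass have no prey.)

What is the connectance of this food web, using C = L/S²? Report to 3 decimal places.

The web has S = 14 species and L = 25 feeding links.
C = L / S² = 25 / 196 = 0.1276 ≈ 0.128.

C = 0.128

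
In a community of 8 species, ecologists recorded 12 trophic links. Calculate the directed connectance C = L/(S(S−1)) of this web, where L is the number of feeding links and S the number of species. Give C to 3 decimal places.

The web has S = 8 species and L = 12 feeding links.
C = L / (S(S−1)) = 12 / 56 = 0.2143 ≈ 0.214.

C = 0.214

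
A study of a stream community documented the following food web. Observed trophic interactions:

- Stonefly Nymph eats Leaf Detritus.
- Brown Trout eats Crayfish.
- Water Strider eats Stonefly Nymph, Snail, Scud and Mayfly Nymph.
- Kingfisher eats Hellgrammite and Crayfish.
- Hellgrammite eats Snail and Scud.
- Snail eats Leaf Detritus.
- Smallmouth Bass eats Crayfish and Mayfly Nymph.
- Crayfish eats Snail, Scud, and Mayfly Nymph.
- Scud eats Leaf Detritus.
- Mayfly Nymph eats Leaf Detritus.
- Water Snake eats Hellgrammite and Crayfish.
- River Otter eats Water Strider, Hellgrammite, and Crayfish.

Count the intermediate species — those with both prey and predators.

7

Intermediate species (has both prey and predators): Stonefly Nymph, Scud, Snail, Mayfly Nymph, Water Strider, Crayfish, Hellgrammite.
Count: 7.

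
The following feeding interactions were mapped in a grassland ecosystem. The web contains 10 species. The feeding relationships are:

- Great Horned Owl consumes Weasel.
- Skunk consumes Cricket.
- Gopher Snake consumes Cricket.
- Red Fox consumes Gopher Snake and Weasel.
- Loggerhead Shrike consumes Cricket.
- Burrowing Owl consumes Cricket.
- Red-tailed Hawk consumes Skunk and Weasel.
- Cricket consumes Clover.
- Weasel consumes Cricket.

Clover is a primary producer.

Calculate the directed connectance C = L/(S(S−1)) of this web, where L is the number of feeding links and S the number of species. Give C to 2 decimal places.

C = 0.12

The web has S = 10 species and L = 11 feeding links.
C = L / (S(S−1)) = 11 / 90 = 0.1222 ≈ 0.12.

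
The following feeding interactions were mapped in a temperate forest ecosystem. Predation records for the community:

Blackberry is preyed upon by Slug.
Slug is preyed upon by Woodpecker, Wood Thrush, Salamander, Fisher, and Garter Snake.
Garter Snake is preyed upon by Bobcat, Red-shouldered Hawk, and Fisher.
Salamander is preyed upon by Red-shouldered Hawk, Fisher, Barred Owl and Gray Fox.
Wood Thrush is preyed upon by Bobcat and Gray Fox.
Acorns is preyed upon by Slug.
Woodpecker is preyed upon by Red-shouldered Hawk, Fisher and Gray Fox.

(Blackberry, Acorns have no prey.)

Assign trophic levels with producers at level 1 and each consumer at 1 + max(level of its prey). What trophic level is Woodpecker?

Blackberry is a producer → level 1.
Slug eats Blackberry (level 1); other prey at levels: Acorns 1 → level 2.
Woodpecker eats Slug → level 3.

Trophic level 3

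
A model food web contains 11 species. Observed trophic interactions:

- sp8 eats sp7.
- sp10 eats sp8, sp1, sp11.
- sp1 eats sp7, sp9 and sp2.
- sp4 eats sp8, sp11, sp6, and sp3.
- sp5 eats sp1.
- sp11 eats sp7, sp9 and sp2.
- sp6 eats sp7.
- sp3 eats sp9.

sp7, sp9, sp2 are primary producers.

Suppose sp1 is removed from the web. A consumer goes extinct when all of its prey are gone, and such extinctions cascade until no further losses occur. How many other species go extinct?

1

Remove sp1.
Round 1: sp5 (all prey gone) → extinct.
No further losses. Total secondary extinctions: 1.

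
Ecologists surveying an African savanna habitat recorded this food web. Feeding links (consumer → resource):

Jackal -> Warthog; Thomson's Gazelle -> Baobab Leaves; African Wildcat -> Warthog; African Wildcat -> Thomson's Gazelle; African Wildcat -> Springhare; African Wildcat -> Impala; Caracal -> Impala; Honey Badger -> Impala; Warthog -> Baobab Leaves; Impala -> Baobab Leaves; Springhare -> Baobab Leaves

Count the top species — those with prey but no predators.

4

Top species (has prey, but nothing eats it): Honey Badger, Jackal, Caracal, African Wildcat.
Count: 4.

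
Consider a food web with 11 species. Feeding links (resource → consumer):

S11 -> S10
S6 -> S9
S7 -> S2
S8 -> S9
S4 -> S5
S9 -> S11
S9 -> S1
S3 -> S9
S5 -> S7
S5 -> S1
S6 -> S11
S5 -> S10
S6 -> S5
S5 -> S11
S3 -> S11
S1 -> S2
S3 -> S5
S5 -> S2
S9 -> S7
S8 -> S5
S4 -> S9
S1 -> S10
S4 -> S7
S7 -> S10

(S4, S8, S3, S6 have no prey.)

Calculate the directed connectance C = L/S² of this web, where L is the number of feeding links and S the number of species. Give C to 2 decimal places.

The web has S = 11 species and L = 24 feeding links.
C = L / S² = 24 / 121 = 0.1983 ≈ 0.20.

C = 0.20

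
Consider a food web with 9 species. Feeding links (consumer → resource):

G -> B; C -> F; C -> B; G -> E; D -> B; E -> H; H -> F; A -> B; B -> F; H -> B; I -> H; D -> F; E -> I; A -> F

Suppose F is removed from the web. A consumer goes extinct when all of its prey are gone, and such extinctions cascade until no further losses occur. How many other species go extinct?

Remove F.
Round 1: B (all prey gone) → extinct.
Round 2: D (all prey gone), H (all prey gone), C (all prey gone), A (all prey gone) → extinct.
Round 3: I (all prey gone) → extinct.
Round 4: E (all prey gone) → extinct.
Round 5: G (all prey gone) → extinct.
No further losses. Total secondary extinctions: 8.

8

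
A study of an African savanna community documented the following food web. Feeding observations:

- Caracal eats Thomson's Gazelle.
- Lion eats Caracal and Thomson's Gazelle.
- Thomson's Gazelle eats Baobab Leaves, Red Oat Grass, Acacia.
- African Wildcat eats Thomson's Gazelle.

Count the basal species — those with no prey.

3

Basal species (no prey listed): Acacia, Red Oat Grass, Baobab Leaves.
Count: 3.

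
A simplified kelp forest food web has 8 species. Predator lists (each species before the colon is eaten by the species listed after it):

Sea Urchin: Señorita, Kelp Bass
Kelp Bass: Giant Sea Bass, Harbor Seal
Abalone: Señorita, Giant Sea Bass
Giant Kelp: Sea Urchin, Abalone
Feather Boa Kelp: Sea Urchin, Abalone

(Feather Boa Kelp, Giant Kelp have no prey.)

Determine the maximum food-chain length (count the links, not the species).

3 links

One longest chain: Feather Boa Kelp → Sea Urchin → Kelp Bass → Giant Sea Bass.
It has 4 species and 3 links.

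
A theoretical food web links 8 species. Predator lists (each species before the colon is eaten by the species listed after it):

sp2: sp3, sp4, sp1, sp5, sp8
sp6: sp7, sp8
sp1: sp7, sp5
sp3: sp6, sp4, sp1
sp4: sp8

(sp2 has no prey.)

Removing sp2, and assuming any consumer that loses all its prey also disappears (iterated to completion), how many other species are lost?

Remove sp2.
Round 1: sp3 (all prey gone) → extinct.
Round 2: sp6 (all prey gone), sp4 (all prey gone), sp1 (all prey gone) → extinct.
Round 3: sp7 (all prey gone), sp5 (all prey gone), sp8 (all prey gone) → extinct.
No further losses. Total secondary extinctions: 7.

7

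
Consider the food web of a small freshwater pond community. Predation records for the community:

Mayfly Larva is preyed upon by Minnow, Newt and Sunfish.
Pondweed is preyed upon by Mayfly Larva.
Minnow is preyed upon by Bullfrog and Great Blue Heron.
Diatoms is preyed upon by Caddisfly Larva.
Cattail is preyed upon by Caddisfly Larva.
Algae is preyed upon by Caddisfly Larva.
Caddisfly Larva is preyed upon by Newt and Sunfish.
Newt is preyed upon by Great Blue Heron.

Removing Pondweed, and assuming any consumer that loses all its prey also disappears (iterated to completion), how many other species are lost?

Remove Pondweed.
Round 1: Mayfly Larva (all prey gone) → extinct.
Round 2: Minnow (all prey gone) → extinct.
Round 3: Bullfrog (all prey gone) → extinct.
No further losses. Total secondary extinctions: 3.

3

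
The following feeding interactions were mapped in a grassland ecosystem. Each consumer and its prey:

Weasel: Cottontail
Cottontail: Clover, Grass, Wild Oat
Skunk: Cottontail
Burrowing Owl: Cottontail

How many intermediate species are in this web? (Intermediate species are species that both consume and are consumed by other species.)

Intermediate species (has both prey and predators): Cottontail.
Count: 1.

1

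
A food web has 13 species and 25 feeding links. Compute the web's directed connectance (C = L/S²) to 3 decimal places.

The web has S = 13 species and L = 25 feeding links.
C = L / S² = 25 / 169 = 0.1479 ≈ 0.148.

C = 0.148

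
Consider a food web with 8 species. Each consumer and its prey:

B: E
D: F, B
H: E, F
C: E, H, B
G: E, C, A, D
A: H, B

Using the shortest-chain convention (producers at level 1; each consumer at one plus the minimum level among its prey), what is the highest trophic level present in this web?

3

Producers (level 1): E, F.
Following each consumer down to its lowest-level prey: E → H → A (levels 1 through 3).
All prey of A (H 2, B 2) are at level 2 or above, so A is at level 1 + 2 = 3.
Every consumer has at least one prey at level 2 or below, so none exceeds level 3.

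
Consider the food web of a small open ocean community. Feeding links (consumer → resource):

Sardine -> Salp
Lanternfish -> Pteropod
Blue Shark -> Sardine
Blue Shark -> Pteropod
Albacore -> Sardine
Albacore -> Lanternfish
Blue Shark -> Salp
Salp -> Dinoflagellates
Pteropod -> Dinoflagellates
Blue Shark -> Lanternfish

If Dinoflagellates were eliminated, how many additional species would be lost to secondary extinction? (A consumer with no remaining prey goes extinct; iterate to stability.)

Remove Dinoflagellates.
Round 1: Pteropod (all prey gone), Salp (all prey gone) → extinct.
Round 2: Sardine (all prey gone), Lanternfish (all prey gone) → extinct.
Round 3: Blue Shark (all prey gone), Albacore (all prey gone) → extinct.
No further losses. Total secondary extinctions: 6.

6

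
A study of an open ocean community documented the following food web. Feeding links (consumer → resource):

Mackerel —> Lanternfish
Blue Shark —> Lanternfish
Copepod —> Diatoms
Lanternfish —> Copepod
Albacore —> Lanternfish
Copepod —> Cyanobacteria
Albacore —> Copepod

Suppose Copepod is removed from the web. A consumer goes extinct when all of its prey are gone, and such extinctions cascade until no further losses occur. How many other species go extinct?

Remove Copepod.
Round 1: Lanternfish (all prey gone) → extinct.
Round 2: Blue Shark (all prey gone), Mackerel (all prey gone), Albacore (all prey gone) → extinct.
No further losses. Total secondary extinctions: 4.

4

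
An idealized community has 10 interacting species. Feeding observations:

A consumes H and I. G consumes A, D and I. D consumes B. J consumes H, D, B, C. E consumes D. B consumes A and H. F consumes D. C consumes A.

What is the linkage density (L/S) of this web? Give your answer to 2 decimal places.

L/S = 1.50

There are L = 15 links among S = 10 species.
L/S = 15/10 = 1.5000 ≈ 1.50.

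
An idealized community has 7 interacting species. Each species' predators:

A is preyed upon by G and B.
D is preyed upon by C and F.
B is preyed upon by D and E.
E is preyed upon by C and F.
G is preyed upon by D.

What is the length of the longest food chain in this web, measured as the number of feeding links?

One longest chain: A → G → D → C.
It has 4 species and 3 links.

3 links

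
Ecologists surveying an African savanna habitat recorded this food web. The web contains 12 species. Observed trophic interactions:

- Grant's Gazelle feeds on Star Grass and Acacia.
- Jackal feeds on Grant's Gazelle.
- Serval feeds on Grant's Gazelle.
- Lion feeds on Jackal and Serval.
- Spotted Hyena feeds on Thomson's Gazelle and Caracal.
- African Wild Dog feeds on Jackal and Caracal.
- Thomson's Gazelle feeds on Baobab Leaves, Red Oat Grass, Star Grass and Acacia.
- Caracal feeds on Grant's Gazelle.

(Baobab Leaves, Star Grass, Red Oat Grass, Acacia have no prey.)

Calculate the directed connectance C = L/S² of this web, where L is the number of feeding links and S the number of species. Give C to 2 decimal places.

The web has S = 12 species and L = 15 feeding links.
C = L / S² = 15 / 144 = 0.1042 ≈ 0.10.

C = 0.10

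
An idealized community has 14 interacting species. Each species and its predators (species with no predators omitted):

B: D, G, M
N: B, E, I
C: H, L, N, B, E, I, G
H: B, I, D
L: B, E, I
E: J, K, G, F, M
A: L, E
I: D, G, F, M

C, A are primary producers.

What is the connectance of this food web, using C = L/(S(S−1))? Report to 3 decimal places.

C = 0.165

The web has S = 14 species and L = 30 feeding links.
C = L / (S(S−1)) = 30 / 182 = 0.1648 ≈ 0.165.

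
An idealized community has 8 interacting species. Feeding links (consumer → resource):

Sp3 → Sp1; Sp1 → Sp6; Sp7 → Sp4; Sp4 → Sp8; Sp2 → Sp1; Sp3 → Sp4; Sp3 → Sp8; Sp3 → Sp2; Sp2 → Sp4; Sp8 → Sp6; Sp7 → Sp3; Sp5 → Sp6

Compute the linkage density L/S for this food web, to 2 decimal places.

L/S = 1.50

There are L = 12 links among S = 8 species.
L/S = 12/8 = 1.5000 ≈ 1.50.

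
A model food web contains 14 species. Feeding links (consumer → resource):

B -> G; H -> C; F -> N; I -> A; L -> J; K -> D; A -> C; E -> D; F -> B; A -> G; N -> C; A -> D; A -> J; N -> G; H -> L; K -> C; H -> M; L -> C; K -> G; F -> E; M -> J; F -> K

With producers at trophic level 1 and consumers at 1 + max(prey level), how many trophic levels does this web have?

3

Producers (level 1): G, J, C, D.
D → E → F gives F level 3.
No species has a prey at level 3, so no species reaches level 4.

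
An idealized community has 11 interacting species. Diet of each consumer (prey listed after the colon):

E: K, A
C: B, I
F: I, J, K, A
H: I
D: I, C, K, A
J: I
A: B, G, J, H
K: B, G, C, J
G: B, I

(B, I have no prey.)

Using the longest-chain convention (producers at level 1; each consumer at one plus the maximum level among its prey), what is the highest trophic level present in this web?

Producers (level 1): B, I.
B → G → K → D gives D level 4.
No species has a prey at level 4, so no species reaches level 5.

4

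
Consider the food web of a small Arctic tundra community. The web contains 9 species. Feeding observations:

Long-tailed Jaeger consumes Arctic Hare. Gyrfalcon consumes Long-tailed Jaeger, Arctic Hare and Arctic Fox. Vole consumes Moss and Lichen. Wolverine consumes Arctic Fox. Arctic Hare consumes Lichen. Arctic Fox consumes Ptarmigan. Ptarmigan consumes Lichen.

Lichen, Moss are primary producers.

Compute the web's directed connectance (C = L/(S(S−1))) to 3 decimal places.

The web has S = 9 species and L = 10 feeding links.
C = L / (S(S−1)) = 10 / 72 = 0.1389 ≈ 0.139.

C = 0.139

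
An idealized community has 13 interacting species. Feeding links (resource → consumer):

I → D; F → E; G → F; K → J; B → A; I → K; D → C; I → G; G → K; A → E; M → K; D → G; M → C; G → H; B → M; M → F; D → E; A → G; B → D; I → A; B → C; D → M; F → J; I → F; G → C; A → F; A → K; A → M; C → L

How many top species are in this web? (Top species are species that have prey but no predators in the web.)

4

Top species (has prey, but nothing eats it): H, E, J, L.
Count: 4.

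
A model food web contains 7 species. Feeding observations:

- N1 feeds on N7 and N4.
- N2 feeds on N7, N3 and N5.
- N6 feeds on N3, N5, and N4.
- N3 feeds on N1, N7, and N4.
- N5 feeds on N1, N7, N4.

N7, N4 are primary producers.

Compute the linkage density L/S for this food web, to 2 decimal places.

There are L = 14 links among S = 7 species.
L/S = 14/7 = 2.0000 ≈ 2.00.

L/S = 2.00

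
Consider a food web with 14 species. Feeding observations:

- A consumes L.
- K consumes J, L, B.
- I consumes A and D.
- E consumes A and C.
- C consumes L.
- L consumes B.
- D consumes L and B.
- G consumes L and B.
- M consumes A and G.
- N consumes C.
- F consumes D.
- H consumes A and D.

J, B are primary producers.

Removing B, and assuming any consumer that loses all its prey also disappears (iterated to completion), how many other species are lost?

Remove B.
Round 1: L (all prey gone) → extinct.
Round 2: C (all prey gone), D (all prey gone), G (all prey gone), A (all prey gone) → extinct.
Round 3: N (all prey gone), H (all prey gone), F (all prey gone), I (all prey gone), M (all prey gone), E (all prey gone) → extinct.
No further losses. Total secondary extinctions: 11.

11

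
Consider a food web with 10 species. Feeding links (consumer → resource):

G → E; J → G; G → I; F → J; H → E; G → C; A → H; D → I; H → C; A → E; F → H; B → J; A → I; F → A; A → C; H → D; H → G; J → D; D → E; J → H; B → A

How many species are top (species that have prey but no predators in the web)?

Top species (has prey, but nothing eats it): F, B.
Count: 2.

2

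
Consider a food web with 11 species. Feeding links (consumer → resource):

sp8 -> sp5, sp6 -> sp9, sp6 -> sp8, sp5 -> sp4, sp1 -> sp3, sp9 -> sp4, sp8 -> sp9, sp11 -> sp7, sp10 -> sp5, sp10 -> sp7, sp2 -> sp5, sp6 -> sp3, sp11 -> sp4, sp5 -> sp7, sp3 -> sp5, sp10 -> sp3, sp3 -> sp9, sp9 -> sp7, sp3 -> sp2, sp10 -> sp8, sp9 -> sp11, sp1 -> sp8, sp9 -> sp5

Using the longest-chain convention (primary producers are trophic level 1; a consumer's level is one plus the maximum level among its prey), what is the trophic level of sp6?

Trophic level 5

sp7 is a producer → level 1.
sp11 eats sp7 (level 1); other prey at levels: sp4 1 → level 2.
sp9 eats sp11 (level 2); other prey at levels: sp7 1, sp4 1, sp5 2 → level 3.
sp8 eats sp9 (level 3); other prey at levels: sp5 2 → level 4.
sp6 eats sp8 (level 4); other prey at levels: sp9 3, sp3 4 → level 5.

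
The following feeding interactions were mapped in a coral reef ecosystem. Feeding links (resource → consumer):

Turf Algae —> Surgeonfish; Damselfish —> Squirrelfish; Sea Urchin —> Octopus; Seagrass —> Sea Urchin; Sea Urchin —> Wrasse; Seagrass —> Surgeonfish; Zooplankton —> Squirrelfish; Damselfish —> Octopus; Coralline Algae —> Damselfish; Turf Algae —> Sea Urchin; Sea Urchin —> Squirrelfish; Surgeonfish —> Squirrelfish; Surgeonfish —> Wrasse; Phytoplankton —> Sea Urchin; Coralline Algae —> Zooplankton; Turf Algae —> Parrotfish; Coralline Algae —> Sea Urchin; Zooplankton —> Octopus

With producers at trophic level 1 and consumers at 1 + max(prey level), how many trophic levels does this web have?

3

Producers (level 1): Phytoplankton, Seagrass, Turf Algae, Coralline Algae.
Coralline Algae → Zooplankton → Octopus gives Octopus level 3.
No species has a prey at level 3, so no species reaches level 4.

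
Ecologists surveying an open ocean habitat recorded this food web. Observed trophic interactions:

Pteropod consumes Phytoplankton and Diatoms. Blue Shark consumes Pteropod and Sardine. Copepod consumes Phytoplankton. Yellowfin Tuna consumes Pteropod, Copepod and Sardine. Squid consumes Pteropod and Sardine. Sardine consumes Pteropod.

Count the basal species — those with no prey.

Basal species (no prey listed): Diatoms, Phytoplankton.
Count: 2.

2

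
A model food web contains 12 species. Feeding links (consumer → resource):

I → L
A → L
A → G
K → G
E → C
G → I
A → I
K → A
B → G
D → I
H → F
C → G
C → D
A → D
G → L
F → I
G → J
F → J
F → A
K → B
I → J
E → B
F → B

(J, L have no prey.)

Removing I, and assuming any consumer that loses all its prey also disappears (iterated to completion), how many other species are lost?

1

Remove I.
Round 1: D (all prey gone) → extinct.
No further losses. Total secondary extinctions: 1.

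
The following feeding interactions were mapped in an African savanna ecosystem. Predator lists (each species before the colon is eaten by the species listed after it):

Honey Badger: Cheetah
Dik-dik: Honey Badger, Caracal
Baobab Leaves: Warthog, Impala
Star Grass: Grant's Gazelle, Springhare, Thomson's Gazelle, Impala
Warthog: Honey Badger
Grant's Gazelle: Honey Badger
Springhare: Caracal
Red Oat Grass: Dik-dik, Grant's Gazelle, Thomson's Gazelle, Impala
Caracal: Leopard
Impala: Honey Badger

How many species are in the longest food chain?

4 species

One longest chain: Star Grass → Impala → Honey Badger → Cheetah.
It has 4 species and 3 links.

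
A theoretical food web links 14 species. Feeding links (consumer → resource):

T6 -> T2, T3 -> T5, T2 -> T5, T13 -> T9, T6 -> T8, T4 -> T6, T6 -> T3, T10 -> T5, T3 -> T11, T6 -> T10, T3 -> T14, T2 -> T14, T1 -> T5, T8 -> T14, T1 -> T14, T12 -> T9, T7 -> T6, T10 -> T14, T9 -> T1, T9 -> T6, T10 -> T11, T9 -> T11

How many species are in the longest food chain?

5 species

One longest chain: T5 → T2 → T6 → T9 → T12.
It has 5 species and 4 links.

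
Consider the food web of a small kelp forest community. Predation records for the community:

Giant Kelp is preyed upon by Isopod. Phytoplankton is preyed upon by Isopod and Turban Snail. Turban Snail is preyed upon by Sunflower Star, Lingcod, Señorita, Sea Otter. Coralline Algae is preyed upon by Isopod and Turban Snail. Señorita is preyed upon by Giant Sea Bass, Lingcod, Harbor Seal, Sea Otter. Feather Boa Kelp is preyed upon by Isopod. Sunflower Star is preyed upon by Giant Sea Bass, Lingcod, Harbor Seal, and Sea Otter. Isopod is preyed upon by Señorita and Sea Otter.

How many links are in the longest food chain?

One longest chain: Coralline Algae → Isopod → Señorita → Harbor Seal.
It has 4 species and 3 links.

3 links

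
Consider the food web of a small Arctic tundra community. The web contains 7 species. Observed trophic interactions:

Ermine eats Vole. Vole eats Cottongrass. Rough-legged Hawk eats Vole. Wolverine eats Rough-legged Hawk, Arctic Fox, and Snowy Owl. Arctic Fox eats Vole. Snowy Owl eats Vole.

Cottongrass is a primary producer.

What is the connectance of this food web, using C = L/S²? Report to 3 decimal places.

C = 0.163

The web has S = 7 species and L = 8 feeding links.
C = L / S² = 8 / 49 = 0.1633 ≈ 0.163.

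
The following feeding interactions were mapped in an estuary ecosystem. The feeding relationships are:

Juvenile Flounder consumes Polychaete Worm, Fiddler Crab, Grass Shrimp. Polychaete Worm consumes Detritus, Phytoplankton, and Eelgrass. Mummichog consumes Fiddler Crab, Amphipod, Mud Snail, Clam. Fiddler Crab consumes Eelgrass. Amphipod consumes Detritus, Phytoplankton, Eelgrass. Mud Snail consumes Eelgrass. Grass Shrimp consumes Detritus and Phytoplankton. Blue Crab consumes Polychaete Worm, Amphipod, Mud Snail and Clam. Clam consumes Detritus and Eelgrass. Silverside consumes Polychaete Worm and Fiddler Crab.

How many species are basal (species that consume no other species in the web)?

Basal species (no prey listed): Eelgrass, Phytoplankton, Detritus.
Count: 3.

3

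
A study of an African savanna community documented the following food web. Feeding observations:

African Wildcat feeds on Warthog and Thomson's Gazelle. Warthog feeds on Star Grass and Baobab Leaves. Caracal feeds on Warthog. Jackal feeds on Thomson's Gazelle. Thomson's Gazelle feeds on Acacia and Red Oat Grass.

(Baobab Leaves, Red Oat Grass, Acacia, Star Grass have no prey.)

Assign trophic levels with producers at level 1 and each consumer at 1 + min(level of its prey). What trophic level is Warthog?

Trophic level 2

Baobab Leaves is a producer → level 1.
Warthog eats Baobab Leaves → level 2.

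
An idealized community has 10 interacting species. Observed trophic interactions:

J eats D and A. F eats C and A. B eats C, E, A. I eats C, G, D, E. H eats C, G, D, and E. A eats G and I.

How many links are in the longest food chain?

3 links

One longest chain: D → I → A → B.
It has 4 species and 3 links.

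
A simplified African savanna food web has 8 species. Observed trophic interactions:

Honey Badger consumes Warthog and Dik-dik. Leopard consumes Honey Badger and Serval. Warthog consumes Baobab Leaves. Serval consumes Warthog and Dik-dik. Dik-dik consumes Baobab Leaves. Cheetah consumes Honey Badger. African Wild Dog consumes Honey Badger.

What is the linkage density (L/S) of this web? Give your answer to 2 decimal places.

There are L = 10 links among S = 8 species.
L/S = 10/8 = 1.2500 ≈ 1.25.

L/S = 1.25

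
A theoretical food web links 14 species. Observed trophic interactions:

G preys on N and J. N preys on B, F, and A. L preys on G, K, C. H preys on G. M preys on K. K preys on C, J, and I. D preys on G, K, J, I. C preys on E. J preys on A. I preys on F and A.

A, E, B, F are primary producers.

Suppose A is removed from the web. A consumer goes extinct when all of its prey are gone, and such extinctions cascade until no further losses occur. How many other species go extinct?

Remove A.
Round 1: J (all prey gone) → extinct.
No further losses. Total secondary extinctions: 1.

1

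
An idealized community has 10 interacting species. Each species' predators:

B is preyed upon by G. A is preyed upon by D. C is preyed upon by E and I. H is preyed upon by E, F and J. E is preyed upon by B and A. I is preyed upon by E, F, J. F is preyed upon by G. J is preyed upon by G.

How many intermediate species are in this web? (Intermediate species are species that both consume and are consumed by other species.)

6

Intermediate species (has both prey and predators): I, F, E, J, A, B.
Count: 6.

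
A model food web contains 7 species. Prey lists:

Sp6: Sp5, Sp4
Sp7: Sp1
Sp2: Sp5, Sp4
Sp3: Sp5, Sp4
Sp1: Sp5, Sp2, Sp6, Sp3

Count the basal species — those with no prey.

2

Basal species (no prey listed): Sp5, Sp4.
Count: 2.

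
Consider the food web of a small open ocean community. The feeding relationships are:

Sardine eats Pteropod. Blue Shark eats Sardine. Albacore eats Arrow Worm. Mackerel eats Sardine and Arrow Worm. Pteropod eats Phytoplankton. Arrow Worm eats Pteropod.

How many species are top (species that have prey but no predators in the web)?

Top species (has prey, but nothing eats it): Albacore, Blue Shark, Mackerel.
Count: 3.

3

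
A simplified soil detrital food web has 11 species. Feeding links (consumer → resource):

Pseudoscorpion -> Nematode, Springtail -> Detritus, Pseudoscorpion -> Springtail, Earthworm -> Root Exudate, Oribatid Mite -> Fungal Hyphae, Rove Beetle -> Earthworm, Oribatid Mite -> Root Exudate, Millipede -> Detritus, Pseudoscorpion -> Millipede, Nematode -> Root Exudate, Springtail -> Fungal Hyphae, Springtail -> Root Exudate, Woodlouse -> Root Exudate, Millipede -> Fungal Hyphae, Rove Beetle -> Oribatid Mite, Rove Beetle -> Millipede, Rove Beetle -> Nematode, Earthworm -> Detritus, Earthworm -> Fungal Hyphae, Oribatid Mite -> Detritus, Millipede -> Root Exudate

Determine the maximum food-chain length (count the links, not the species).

One longest chain: Detritus → Oribatid Mite → Rove Beetle.
It has 3 species and 2 links.

2 links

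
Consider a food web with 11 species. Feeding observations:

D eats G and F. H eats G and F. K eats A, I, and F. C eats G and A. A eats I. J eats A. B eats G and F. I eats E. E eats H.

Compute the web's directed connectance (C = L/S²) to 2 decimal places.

The web has S = 11 species and L = 15 feeding links.
C = L / S² = 15 / 121 = 0.1240 ≈ 0.12.

C = 0.12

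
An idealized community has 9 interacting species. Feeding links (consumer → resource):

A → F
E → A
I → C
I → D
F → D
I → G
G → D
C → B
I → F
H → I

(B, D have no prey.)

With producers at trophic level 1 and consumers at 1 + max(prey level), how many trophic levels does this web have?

Producers (level 1): B, D.
B → C → I → H gives H level 4.
No species has a prey at level 4, so no species reaches level 5.

4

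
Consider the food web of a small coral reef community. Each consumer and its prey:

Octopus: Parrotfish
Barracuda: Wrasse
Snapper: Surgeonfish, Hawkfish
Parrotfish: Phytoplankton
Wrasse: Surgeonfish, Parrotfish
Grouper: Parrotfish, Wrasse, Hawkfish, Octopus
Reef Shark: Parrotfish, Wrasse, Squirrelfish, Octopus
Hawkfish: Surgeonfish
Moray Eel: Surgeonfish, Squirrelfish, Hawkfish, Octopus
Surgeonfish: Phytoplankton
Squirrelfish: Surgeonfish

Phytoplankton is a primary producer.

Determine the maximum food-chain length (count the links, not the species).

3 links

One longest chain: Phytoplankton → Surgeonfish → Wrasse → Barracuda.
It has 4 species and 3 links.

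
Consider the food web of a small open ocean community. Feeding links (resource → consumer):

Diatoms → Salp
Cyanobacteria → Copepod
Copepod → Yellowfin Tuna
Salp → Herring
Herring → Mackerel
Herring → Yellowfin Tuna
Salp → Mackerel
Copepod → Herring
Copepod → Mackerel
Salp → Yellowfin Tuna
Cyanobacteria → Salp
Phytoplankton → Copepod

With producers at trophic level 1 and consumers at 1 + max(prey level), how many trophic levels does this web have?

Producers (level 1): Cyanobacteria, Diatoms, Phytoplankton.
Cyanobacteria → Salp → Herring → Yellowfin Tuna gives Yellowfin Tuna level 4.
No species has a prey at level 4, so no species reaches level 5.

4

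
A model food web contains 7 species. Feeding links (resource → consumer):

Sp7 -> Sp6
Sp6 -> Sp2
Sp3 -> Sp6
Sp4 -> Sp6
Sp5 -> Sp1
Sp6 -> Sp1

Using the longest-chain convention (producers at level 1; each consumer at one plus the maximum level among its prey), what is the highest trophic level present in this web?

3

Producers (level 1): Sp3, Sp5, Sp4, Sp7.
Sp3 → Sp6 → Sp1 gives Sp1 level 3.
No species has a prey at level 3, so no species reaches level 4.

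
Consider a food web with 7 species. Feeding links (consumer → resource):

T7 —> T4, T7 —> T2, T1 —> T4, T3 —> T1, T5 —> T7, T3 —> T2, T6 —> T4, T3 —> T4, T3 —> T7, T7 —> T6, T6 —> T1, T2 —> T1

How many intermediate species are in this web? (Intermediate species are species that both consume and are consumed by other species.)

4

Intermediate species (has both prey and predators): T1, T2, T6, T7.
Count: 4.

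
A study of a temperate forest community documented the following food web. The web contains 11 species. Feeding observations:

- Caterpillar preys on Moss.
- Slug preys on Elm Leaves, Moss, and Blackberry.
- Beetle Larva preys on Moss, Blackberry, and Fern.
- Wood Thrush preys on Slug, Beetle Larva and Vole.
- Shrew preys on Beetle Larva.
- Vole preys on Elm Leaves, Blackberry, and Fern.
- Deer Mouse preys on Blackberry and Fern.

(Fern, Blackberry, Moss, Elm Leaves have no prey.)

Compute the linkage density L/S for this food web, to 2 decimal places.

There are L = 16 links among S = 11 species.
L/S = 16/11 = 1.4545 ≈ 1.45.

L/S = 1.45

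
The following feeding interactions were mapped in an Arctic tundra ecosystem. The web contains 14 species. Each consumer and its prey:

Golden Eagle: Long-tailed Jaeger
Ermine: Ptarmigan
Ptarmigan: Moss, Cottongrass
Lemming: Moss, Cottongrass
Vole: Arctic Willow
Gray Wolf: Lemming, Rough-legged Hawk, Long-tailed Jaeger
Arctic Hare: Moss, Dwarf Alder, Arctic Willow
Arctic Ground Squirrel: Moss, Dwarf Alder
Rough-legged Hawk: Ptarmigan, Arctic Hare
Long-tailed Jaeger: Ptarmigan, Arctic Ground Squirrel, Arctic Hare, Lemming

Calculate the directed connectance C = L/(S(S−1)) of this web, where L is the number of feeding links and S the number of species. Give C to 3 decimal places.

C = 0.115

The web has S = 14 species and L = 21 feeding links.
C = L / (S(S−1)) = 21 / 182 = 0.1154 ≈ 0.115.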